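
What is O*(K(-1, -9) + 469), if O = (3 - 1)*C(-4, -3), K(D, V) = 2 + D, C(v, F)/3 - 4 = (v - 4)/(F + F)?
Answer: 15040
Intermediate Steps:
C(v, F) = 12 + 3*(-4 + v)/(2*F) (C(v, F) = 12 + 3*((v - 4)/(F + F)) = 12 + 3*((-4 + v)/((2*F))) = 12 + 3*((-4 + v)*(1/(2*F))) = 12 + 3*((-4 + v)/(2*F)) = 12 + 3*(-4 + v)/(2*F))
O = 32 (O = (3 - 1)*((3/2)*(-4 - 4 + 8*(-3))/(-3)) = 2*((3/2)*(-⅓)*(-4 - 4 - 24)) = 2*((3/2)*(-⅓)*(-32)) = 2*16 = 32)
O*(K(-1, -9) + 469) = 32*((2 - 1) + 469) = 32*(1 + 469) = 32*470 = 15040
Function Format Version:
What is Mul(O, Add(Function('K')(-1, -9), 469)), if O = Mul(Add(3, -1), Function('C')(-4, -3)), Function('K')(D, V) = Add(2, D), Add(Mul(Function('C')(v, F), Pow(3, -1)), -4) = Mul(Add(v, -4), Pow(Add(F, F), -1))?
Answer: 15040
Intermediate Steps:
Function('C')(v, F) = Add(12, Mul(Rational(3, 2), Pow(F, -1), Add(-4, v))) (Function('C')(v, F) = Add(12, Mul(3, Mul(Add(v, -4), Pow(Add(F, F), -1)))) = Add(12, Mul(3, Mul(Add(-4, v), Pow(Mul(2, F), -1)))) = Add(12, Mul(3, Mul(Add(-4, v), Mul(Rational(1, 2), Pow(F, -1))))) = Add(12, Mul(3, Mul(Rational(1, 2), Pow(F, -1), Add(-4, v)))) = Add(12, Mul(Rational(3, 2), Pow(F, -1), Add(-4, v))))
O = 32 (O = Mul(Add(3, -1), Mul(Rational(3, 2), Pow(-3, -1), Add(-4, -4, Mul(8, -3)))) = Mul(2, Mul(Rational(3, 2), Rational(-1, 3), Add(-4, -4, -24))) = Mul(2, Mul(Rational(3, 2), Rational(-1, 3), -32)) = Mul(2, 16) = 32)
Mul(O, Add(Function('K')(-1, -9), 469)) = Mul(32, Add(Add(2, -1), 469)) = Mul(32, Add(1, 469)) = Mul(32, 470) = 15040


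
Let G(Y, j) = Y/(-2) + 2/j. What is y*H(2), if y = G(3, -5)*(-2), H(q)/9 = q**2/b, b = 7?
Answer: 684/35 ≈ 19.543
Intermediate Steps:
G(Y, j) = 2/j - Y/2 (G(Y, j) = Y*(-1/2) + 2/j = -Y/2 + 2/j = 2/j - Y/2)
H(q) = 9*q**2/7 (H(q) = 9*(q**2/7) = 9*q**2/7)
y = 19/5 (y = (2/(-5) - 1/2*3)*(-2) = (2*(-1/5) - 3/2)*(-2) = (-2/5 - 3/2)*(-2) = -19/10*(-2) = 19/5 ≈ 3.8000)
y*H(2) = 19*((9/7)*2**2)/5 = 19*((9/7)*4)/5 = (19/5)*(36/7) = 684/35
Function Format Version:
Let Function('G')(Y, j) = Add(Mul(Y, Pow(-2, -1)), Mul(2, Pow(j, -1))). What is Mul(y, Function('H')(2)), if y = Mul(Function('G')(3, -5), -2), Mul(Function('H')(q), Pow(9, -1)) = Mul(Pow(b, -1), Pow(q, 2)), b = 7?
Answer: Rational(684, 35) ≈ 19.543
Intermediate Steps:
Function('G')(Y, j) = Add(Mul(2, Pow(j, -1)), Mul(Rational(-1, 2), Y)) (Function('G')(Y, j) = Add(Mul(Y, Rational(-1, 2)), Mul(2, Pow(j, -1))) = Add(Mul(Rational(-1, 2), Y), Mul(2, Pow(j, -1))) = Add(Mul(2, Pow(j, -1)), Mul(Rational(-1, 2), Y)))
Function('H')(q) = Mul(Rational(9, 7), Pow(q, 2)) (Function('H')(q) = Mul(9, Mul(Pow(7, -1), Pow(q, 2))) = Mul(9, Mul(Rational(1, 7), Pow(q, 2))) = Mul(Rational(9, 7), Pow(q, 2)))
y = Rational(19, 5) (y = Mul(Add(Mul(2, Pow(-5, -1)), Mul(Rational(-1, 2), 3)), -2) = Mul(Add(Mul(2, Rational(-1, 5)), Rational(-3, 2)), -2) = Mul(Add(Rational(-2, 5), Rational(-3, 2)), -2) = Mul(Rational(-19, 10), -2) = Rational(19, 5) ≈ 3.8000)
Mul(y, Function('H')(2)) = Mul(Rational(19, 5), Mul(Rational(9, 7), Pow(2, 2))) = Mul(Rational(19, 5), Mul(Rational(9, 7), 4)) = Mul(Rational(19, 5), Rational(36, 7)) = Rational(684, 35)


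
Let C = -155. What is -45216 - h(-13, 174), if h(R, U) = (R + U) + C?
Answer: -45222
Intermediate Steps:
h(R, U) = -155 + R + U (h(R, U) = (R + U) - 155 = -155 + R + U)
-45216 - h(-13, 174) = -45216 - (-155 - 13 + 174) = -45216 - 1*6 = -45216 - 6 = -45222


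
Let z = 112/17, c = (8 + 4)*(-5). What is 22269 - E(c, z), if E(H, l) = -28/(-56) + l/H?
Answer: 11356991/510 ≈ 22269.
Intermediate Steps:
c = -60 (c = 12*(-5) = -60)
z = 112/17 (z = 112*(1/17) = 112/17 ≈ 6.5882)
E(H, l) = ½ + l/H (E(H, l) = -28*(-1/56) + l/H = ½ + l/H)
22269 - E(c, z) = 22269 - (112/17 + (½)*(-60))/(-60) = 22269 - (-1)*(112/17 - 30)/60 = 22269 - (-1)*(-398)/(60*17) = 22269 - 1*199/510 = 22269 - 199/510 = 11356991/510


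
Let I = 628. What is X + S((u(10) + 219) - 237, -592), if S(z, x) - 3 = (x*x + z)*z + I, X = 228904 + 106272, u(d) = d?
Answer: -2467841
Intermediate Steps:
X = 335176
S(z, x) = 631 + z*(z + x**2) (S(z, x) = 3 + ((x*x + z)*z + 628) = 3 + ((x**2 + z)*z + 628) = 3 + ((z + x**2)*z + 628) = 3 + (z*(z + x**2) + 628) = 3 + (628 + z*(z + x**2)) = 631 + z*(z + x**2))
X + S((u(10) + 219) - 237, -592) = 335176 + (631 + ((10 + 219) - 237)**2 + ((10 + 219) - 237)*(-592)**2) = 335176 + (631 + (229 - 237)**2 + (229 - 237)*350464) = 335176 + (631 + (-8)**2 - 8*350464) = 335176 + (631 + 64 - 2803712) = 335176 - 2803017 = -2467841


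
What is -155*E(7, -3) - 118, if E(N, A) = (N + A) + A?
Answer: -273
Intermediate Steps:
E(N, A) = N + 2*A (E(N, A) = (A + N) + A = N + 2*A)
-155*E(7, -3) - 118 = -155*(7 + 2*(-3)) - 118 = -155*(7 - 6) - 118 = -155*1 - 118 = -155 - 118 = -273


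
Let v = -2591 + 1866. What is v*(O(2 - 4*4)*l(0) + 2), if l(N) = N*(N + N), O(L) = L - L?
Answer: -1450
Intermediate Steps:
O(L) = 0
l(N) = 2*N² (l(N) = N*(2*N) = 2*N²)
v = -725
v*(O(2 - 4*4)*l(0) + 2) = -725*(0*(2*0²) + 2) = -725*(0*(2*0) + 2) = -725*(0*0 + 2) = -725*(0 + 2) = -725*2 = -1450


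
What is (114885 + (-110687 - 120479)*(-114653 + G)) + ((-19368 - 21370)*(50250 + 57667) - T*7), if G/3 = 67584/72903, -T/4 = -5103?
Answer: 537219333469609/24301 ≈ 2.2107e+10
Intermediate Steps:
T = 20412 (T = -4*(-5103) = 20412)
G = 67584/24301 (G = 3*(67584/72903) = 3*(67584*(1/72903)) = 3*(22528/24301) = 67584/24301 ≈ 2.7811)
(114885 + (-110687 - 120479)*(-114653 + G)) + ((-19368 - 21370)*(50250 + 57667) - T*7) = (114885 + (-110687 - 120479)*(-114653 + 67584/24301)) + ((-19368 - 21370)*(50250 + 57667) - 20412*7) = (114885 - 231166*(-2786114969/24301)) + (-40738*107917 - 1*142884) = (114885 + 644055052923854/24301) + (-4396322746 - 142884) = 644057844744239/24301 - 4396465630 = 537219333469609/24301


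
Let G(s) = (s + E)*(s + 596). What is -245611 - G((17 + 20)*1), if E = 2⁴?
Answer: -279160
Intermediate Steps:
E = 16
G(s) = (16 + s)*(596 + s) (G(s) = (s + 16)*(s + 596) = (16 + s)*(596 + s))
-245611 - G((17 + 20)*1) = -245611 - (9536 + ((17 + 20)*1)² + 612*((17 + 20)*1)) = -245611 - (9536 + (37*1)² + 612*(37*1)) = -245611 - (9536 + 37² + 612*37) = -245611 - (9536 + 1369 + 22644) = -245611 - 1*33549 = -245611 - 33549 = -279160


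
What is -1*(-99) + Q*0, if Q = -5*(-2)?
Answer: 99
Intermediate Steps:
Q = 10
-1*(-99) + Q*0 = -1*(-99) + 10*0 = 99 + 0 = 99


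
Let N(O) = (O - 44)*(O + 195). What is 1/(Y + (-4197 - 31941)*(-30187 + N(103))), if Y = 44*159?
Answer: 1/455526486 ≈ 2.1953e-9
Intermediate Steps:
N(O) = (-44 + O)*(195 + O)
Y = 6996
1/(Y + (-4197 - 31941)*(-30187 + N(103))) = 1/(6996 + (-4197 - 31941)*(-30187 + (-8580 + 103² + 151*103))) = 1/(6996 - 36138*(-30187 + (-8580 + 10609 + 15553))) = 1/(6996 - 36138*(-30187 + 17582)) = 1/(6996 - 36138*(-12605)) = 1/(6996 + 455519490) = 1/455526486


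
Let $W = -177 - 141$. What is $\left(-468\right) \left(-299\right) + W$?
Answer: $139614$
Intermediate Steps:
$W = -318$
$\left(-468\right) \left(-299\right) + W = \left(-468\right) \left(-299\right) - 318 = 139932 - 318 = 139614$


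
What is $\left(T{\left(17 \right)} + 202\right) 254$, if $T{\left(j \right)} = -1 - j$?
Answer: $46736$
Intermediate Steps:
$\left(T{\left(17 \right)} + 202\right) 254 = \left(\left(-1 - 17\right) + 202\right) 254 = \left(-18 + 202\right) 254 = 184 \cdot 254 = 46736$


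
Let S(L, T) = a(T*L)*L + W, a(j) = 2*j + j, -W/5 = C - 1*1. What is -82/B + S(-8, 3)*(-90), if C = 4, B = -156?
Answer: -3938179/78 ≈ -50490.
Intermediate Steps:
W = -15 (W = -5*(4 - 1*1) = -5*(4 - 1) = -5*3 = -15)
a(j) = 3*j
S(L, T) = -15 + 3*T*L**2 (S(L, T) = (3*(T*L))*L - 15 = (3*(L*T))*L - 15 = (3*L*T)*L - 15 = 3*T*L**2 - 15 = -15 + 3*T*L**2)
-82/B + S(-8, 3)*(-90) = -82/(-156) + (-15 + 3*3*(-8)**2)*(-90) = -82*(-1/156) + (-15 + 3*3*64)*(-90) = 41/78 + (-15 + 576)*(-90) = 41/78 + 561*(-90) = 41/78 - 50490 = -3938179/78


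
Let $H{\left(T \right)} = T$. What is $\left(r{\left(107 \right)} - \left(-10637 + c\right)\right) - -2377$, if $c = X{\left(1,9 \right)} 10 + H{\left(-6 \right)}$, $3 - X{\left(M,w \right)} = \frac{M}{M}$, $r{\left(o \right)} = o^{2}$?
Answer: $24449$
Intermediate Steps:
$X{\left(M,w \right)} = 2$ ($X{\left(M,w \right)} = 3 - \frac{M}{M} = 3 - 1 = 2$)
$c = 14$ ($c = 2 \cdot 10 - 6 = 20 - 6 = 14$)
$\left(r{\left(107 \right)} - \left(-10637 + c\right)\right) - -2377 = \left(107^{2} + \left(10637 - 14\right)\right) - -2377 = \left(11449 + \left(10637 - 14\right)\right) + \left(-10500 + 12877\right) = \left(11449 + 10623\right) + 2377 = 22072 + 2377 = 24449$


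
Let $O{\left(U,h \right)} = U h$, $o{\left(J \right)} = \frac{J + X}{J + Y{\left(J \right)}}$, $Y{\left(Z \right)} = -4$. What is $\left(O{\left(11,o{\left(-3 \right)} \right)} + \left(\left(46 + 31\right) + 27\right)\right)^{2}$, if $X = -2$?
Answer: $\frac{613089}{49} \approx 12512.0$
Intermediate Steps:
$o{\left(J \right)} = \frac{-2 + J}{-4 + J}$ ($o{\left(J \right)} = \frac{J - 2}{J - 4} = \frac{-2 + J}{-4 + J}$)
$\left(O{\left(11,o{\left(-3 \right)} \right)} + \left(\left(46 + 31\right) + 27\right)\right)^{2} = \left(11 \frac{-2 - 3}{-4 - 3} + \left(\left(46 + 31\right) + 27\right)\right)^{2} = \left(11 \frac{1}{-7} \left(-5\right) + \left(77 + 27\right)\right)^{2} = \left(11 \left(\left(- \frac{1}{7}\right) \left(-5\right)\right) + 104\right)^{2} = \left(11 \cdot \frac{5}{7} + 104\right)^{2} = \left(\frac{55}{7} + 104\right)^{2} = \left(\frac{783}{7}\right)^{2} = \frac{613089}{49}$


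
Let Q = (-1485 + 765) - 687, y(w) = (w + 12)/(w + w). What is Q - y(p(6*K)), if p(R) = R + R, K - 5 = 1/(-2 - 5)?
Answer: -95717/68 ≈ -1407.6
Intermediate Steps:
K = 34/7 (K = 5 + 1/(-2 - 5) = 5 + 1/(-7) = 5 - ⅐ = 34/7 ≈ 4.8571)
p(R) = 2*R
y(w) = (12 + w)/(2*w) (y(w) = (12 + w)/((2*w)) = (12 + w)*(1/(2*w)) = (12 + w)/(2*w))
Q = -1407 (Q = -720 - 687 = -1407)
Q - y(p(6*K)) = -1407 - (12 + 2*(6*(34/7)))/(2*(2*(6*(34/7)))) = -1407 - (12 + 2*(204/7))/(2*(2*(204/7))) = -1407 - (12 + 408/7)/(2*408/7) = -1407 - 7*492/(2*408*7) = -1407 - 1*41/68 = -1407 - 41/68 = -95717/68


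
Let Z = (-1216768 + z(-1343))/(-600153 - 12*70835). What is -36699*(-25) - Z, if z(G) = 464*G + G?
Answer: 1330495631912/1450173 ≈ 9.1747e+5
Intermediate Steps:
z(G) = 465*G
Z = 1841263/1450173 (Z = (-1216768 + 465*(-1343))/(-600153 - 12*70835) = (-1216768 - 624495)/(-600153 - 850020) = -1841263/(-1450173) = -1841263*(-1/1450173) = 1841263/1450173 ≈ 1.2697)
-36699*(-25) - Z = -36699*(-25) - 1*1841263/1450173 = 917475 - 1841263/1450173 = 1330495631912/1450173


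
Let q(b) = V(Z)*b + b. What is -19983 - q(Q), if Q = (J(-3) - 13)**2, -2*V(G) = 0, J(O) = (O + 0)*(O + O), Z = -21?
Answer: -20008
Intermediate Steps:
J(O) = 2*O**2 (J(O) = O*(2*O) = 2*O**2)
V(G) = 0 (V(G) = -1/2*0 = 0)
Q = 25 (Q = (2*(-3)**2 - 13)**2 = (2*9 - 13)**2 = (18 - 13)**2 = 5**2 = 25)
q(b) = b (q(b) = 0*b + b = 0 + b = b)
-19983 - q(Q) = -19983 - 1*25 = -19983 - 25 = -20008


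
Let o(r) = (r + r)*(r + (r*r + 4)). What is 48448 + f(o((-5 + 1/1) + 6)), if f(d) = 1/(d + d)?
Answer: 3875841/80 ≈ 48448.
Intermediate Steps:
o(r) = 2*r*(4 + r + r**2) (o(r) = (2*r)*(r + (r**2 + 4)) = (2*r)*(r + (4 + r**2)) = (2*r)*(4 + r + r**2) = 2*r*(4 + r + r**2))
f(d) = 1/(2*d)
48448 + f(o((-5 + 1/1) + 6)) = 48448 + 1/(2*((2*((-5 + 1/1) + 6)*(4 + ((-5 + 1/1) + 6) + ((-5 + 1/1) + 6)**2)))) = 48448 + 1/(2*((2*((-5 + 1) + 6)*(4 + ((-5 + 1) + 6) + ((-5 + 1) + 6)**2)))) = 48448 + 1/(2*((2*(-4 + 6)*(4 + (-4 + 6) + (-4 + 6)**2)))) = 48448 + 1/(2*((2*2*(4 + 2 + 2**2)))) = 48448 + 1/(2*((2*2*(4 + 2 + 4)))) = 48448 + 1/(2*((2*2*10))) = 48448 + (1/2)/40 = 48448 + (1/2)*(1/40) = 48448 + 1/80 = 3875841/80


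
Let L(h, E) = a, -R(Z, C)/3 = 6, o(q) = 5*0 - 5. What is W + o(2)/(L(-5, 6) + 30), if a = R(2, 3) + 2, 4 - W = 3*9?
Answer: -327/14 ≈ -23.357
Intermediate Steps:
o(q) = -5 (o(q) = 0 - 5 = -5)
R(Z, C) = -18 (R(Z, C) = -3*6 = -18)
W = -23 (W = 4 - 3*9 = 4 - 1*27 = 4 - 27 = -23)
a = -16 (a = -18 + 2 = -16)
L(h, E) = -16
W + o(2)/(L(-5, 6) + 30) = -23 - 5/(-16 + 30) = -23 - 5/14 = -327/14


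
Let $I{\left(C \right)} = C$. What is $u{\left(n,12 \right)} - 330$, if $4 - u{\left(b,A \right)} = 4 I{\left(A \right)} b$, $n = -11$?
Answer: $202$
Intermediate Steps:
$u{\left(b,A \right)} = 4 - 4 A b$
$u{\left(n,12 \right)} - 330 = \left(4 - 48 \left(-11\right)\right) - 330 = \left(4 + 528\right) - 330 = 532 - 330 = 202$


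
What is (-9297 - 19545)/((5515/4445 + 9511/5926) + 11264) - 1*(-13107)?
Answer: 777829166655183/59356154153 ≈ 13104.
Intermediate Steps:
(-9297 - 19545)/((5515/4445 + 9511/5926) + 11264) - 1*(-13107) = -28842/((5515*(1/4445) + 9511*(1/5926)) + 11264) + 13107 = -28842/((1103/889 + 9511/5926) + 11264) + 13107 = -28842/(14991657/5268214 + 11264) + 13107 = -28842/59356154153/5268214 + 13107 = -28842*5268214/59356154153 + 13107 = -151945828188/59356154153 + 13107 = 777829166655183/59356154153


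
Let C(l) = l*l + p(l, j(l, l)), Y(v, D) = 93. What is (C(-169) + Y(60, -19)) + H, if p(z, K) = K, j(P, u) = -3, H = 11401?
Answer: 40052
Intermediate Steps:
C(l) = -3 + l**2 (C(l) = l*l - 3 = l**2 - 3 = -3 + l**2)
(C(-169) + Y(60, -19)) + H = ((-3 + (-169)**2) + 93) + 11401 = ((-3 + 28561) + 93) + 11401 = (28558 + 93) + 11401 = 28651 + 11401 = 40052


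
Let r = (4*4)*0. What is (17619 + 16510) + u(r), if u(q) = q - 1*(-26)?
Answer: 34155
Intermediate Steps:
r = 0 (r = 16*0 = 0)
u(q) = 26 + q (u(q) = q + 26 = 26 + q)
(17619 + 16510) + u(r) = (17619 + 16510) + (26 + 0) = 34129 + 26 = 34155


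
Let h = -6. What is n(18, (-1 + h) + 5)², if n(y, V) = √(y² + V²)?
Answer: 328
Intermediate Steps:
n(y, V) = √(V² + y²)
n(18, (-1 + h) + 5)² = (√(((-1 - 6) + 5)² + 18²))² = (√((-7 + 5)² + 324))² = (√((-2)² + 324))² = (√(4 + 324))² = (√328)² = (2*√82)² = 328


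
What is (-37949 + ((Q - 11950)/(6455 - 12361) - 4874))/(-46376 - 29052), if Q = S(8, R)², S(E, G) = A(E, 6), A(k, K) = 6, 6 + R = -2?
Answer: 63225181/111369442 ≈ 0.56771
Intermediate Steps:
R = -8 (R = -6 - 2 = -8)
S(E, G) = 6
Q = 36 (Q = 6² = 36)
(-37949 + ((Q - 11950)/(6455 - 12361) - 4874))/(-46376 - 29052) = (-37949 + ((36 - 11950)/(6455 - 12361) - 4874))/(-46376 - 29052) = (-37949 + (-11914/(-5906) - 4874))/(-75428) = (-37949 + (-11914*(-1/5906) - 4874))*(-1/75428) = (-37949 + (5957/2953 - 4874))*(-1/75428) = (-37949 - 14386965/2953)*(-1/75428) = -126450362/2953*(-1/75428) = 63225181/111369442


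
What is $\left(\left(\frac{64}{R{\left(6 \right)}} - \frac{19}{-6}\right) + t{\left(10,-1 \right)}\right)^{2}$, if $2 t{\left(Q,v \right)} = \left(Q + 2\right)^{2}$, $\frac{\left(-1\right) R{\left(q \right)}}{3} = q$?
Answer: $\frac{1661521}{324} \approx 5128.1$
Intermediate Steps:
$R{\left(q \right)} = - 3 q$
$t{\left(Q,v \right)} = \frac{\left(2 + Q\right)^{2}}{2}$ ($t{\left(Q,v \right)} = \frac{\left(Q + 2\right)^{2}}{2} = \frac{\left(2 + Q\right)^{2}}{2}$)
$\left(\left(\frac{64}{R{\left(6 \right)}} - \frac{19}{-6}\right) + t{\left(10,-1 \right)}\right)^{2} = \left(\left(\frac{64}{\left(-3\right) 6} - \frac{19}{-6}\right) + \frac{\left(2 + 10\right)^{2}}{2}\right)^{2} = \left(\left(\frac{64}{-18} - - \frac{19}{6}\right) + \frac{12^{2}}{2}\right)^{2} = \left(\left(64 \left(- \frac{1}{18}\right) + \frac{19}{6}\right) + \frac{1}{2} \cdot 144\right)^{2} = \left(\left(- \frac{32}{9} + \frac{19}{6}\right) + 72\right)^{2} = \left(- \frac{7}{18} + 72\right)^{2} = \left(\frac{1289}{18}\right)^{2} = \frac{1661521}{324}$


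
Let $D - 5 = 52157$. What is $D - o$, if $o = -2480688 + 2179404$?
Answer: $353446$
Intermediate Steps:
$D = 52162$ ($D = 5 + 52157 = 52162$)
$o = -301284$
$D - o = 52162 - -301284 = 52162 + 301284 = 353446$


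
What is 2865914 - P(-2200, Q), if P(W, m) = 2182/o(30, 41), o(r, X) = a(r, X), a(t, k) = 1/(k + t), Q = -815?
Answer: 2710992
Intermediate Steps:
o(r, X) = 1/(X + r)
P(W, m) = 154922 (P(W, m) = 2182/(1/(41 + 30)) = 2182/(1/71) = 2182*71 = 154922)
2865914 - P(-2200, Q) = 2865914 - 1*154922 = 2865914 - 154922 = 2710992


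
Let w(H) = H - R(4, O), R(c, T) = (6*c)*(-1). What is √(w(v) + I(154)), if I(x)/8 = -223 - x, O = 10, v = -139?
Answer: I*√3131 ≈ 55.955*I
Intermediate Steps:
R(c, T) = -6*c
I(x) = -1784 - 8*x (I(x) = 8*(-223 - x) = -1784 - 8*x)
w(H) = 24 + H (w(H) = H - (-6)*4 = H - 1*(-24) = H + 24 = 24 + H)
√(w(v) + I(154)) = √((24 - 139) + (-1784 - 8*154)) = √(-115 + (-1784 - 1232)) = √(-115 - 3016) = √(-3131) = I*√3131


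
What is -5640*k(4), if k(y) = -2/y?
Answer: 2820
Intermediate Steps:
-5640*k(4) = -(-11280)/4 = -5640*(-½) = 2820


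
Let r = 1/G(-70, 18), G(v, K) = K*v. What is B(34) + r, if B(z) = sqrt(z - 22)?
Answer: -1/1260 + 2*sqrt(3) ≈ 3.4633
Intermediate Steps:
B(z) = sqrt(-22 + z)
r = -1/1260 (r = 1/(18*(-70)) = 1/(-1260) = -1/1260 ≈ -0.00079365)
B(34) + r = sqrt(-22 + 34) - 1/1260 = sqrt(12) - 1/1260 = 2*sqrt(3) - 1/1260 = -1/1260 + 2*sqrt(3)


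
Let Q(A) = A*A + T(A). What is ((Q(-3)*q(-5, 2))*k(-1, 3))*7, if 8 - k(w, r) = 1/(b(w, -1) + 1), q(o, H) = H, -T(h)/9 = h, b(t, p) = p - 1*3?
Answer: 4200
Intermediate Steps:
b(t, p) = -3 + p (b(t, p) = p - 3 = -3 + p)
T(h) = -9*h
Q(A) = A² - 9*A (Q(A) = A*A - 9*A = A² - 9*A)
k(w, r) = 25/3 (k(w, r) = 8 - 1/((-3 - 1) + 1) = 8 - 1/(-4 + 1) = 8 - 1/(-3) = 8 - 1*(-⅓) = 8 + ⅓ = 25/3)
((Q(-3)*q(-5, 2))*k(-1, 3))*7 = ((-3*(-9 - 3)*2)*(25/3))*7 = ((-3*(-12)*2)*(25/3))*7 = ((36*2)*(25/3))*7 = (72*(25/3))*7 = 600*7 = 4200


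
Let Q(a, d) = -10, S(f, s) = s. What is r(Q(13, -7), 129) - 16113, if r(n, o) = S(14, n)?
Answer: -16123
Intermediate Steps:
r(n, o) = n
r(Q(13, -7), 129) - 16113 = -10 - 16113 = -16123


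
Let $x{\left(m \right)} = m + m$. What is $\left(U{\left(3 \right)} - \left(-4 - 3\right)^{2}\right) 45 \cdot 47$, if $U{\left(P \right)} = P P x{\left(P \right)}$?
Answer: $10575$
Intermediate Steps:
$x{\left(m \right)} = 2 m$
$U{\left(P \right)} = 2 P^{3}$ ($U{\left(P \right)} = P P 2 P = P^{2} \cdot 2 P = 2 P^{3}$)
$\left(U{\left(3 \right)} - \left(-4 - 3\right)^{2}\right) 45 \cdot 47 = \left(2 \cdot 3^{3} - \left(-4 - 3\right)^{2}\right) 45 \cdot 47 = \left(2 \cdot 27 - \left(-7\right)^{2}\right) 45 \cdot 47 = \left(54 - 49\right) 45 \cdot 47 = 5 \cdot 45 \cdot 47 = 225 \cdot 47 = 10575$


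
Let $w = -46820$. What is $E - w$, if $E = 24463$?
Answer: $71283$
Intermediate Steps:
$E - w = 24463 - -46820 = 24463 + 46820 = 71283$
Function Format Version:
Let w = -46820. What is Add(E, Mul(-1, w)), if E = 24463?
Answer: 71283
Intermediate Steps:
Add(E, Mul(-1, w)) = Add(24463, Mul(-1, -46820)) = Add(24463, 46820) = 71283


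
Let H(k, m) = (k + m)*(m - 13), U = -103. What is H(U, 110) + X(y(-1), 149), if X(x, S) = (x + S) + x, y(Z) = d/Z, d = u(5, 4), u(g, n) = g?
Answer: 818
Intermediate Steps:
d = 5
H(k, m) = (-13 + m)*(k + m) (H(k, m) = (k + m)*(-13 + m) = (-13 + m)*(k + m))
y(Z) = 5/Z
X(x, S) = S + 2*x (X(x, S) = (S + x) + x = S + 2*x)
H(U, 110) + X(y(-1), 149) = (110**2 - 13*(-103) - 13*110 - 103*110) + (149 + 2*(5/(-1))) = (12100 + 1339 - 1430 - 11330) + (149 + 2*(5*(-1))) = 679 + (149 + 2*(-5)) = 679 + (149 - 10) = 679 + 139 = 818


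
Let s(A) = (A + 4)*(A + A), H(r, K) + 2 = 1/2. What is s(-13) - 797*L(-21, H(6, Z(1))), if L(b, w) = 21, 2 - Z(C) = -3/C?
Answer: -16503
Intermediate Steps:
Z(C) = 2 + 3/C (Z(C) = 2 - (-3)/C = 2 + 3/C)
H(r, K) = -3/2 (H(r, K) = -2 + 1/2 = -3/2)
s(A) = 2*A*(4 + A) (s(A) = (4 + A)*(2*A) = 2*A*(4 + A))
s(-13) - 797*L(-21, H(6, Z(1))) = 2*(-13)*(4 - 13) - 797*21 = 2*(-13)*(-9) - 16737 = 234 - 16737 = -16503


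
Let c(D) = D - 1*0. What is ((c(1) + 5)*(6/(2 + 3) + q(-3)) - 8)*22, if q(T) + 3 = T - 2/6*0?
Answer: -4048/5 ≈ -809.60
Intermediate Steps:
c(D) = D (c(D) = D + 0 = D)
q(T) = -3 + T (q(T) = -3 + (T - 2/6*0) = -3 + (T - 2*⅙*0) = -3 + (T - ⅓*0) = -3 + (T + 0) = -3 + T)
((c(1) + 5)*(6/(2 + 3) + q(-3)) - 8)*22 = ((1 + 5)*(6/(2 + 3) + (-3 - 3)) - 8)*22 = (6*(6/5 - 6) - 8)*22 = (6*(-24/5) - 8)*22 = (-144/5 - 8)*22 = -184/5*22 = -4048/5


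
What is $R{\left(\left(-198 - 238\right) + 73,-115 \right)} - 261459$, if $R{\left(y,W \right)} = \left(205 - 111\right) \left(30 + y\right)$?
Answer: $-292761$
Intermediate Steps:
$R{\left(y,W \right)} = 2820 + 94 y$ ($R{\left(y,W \right)} = 94 \left(30 + y\right) = 2820 + 94 y$)
$R{\left(\left(-198 - 238\right) + 73,-115 \right)} - 261459 = \left(2820 + 94 \left(\left(-198 - 238\right) + 73\right)\right) - 261459 = \left(2820 + 94 \left(-436 + 73\right)\right) - 261459 = \left(2820 + 94 \left(-363\right)\right) - 261459 = \left(2820 - 34122\right) - 261459 = -31302 - 261459 = -292761$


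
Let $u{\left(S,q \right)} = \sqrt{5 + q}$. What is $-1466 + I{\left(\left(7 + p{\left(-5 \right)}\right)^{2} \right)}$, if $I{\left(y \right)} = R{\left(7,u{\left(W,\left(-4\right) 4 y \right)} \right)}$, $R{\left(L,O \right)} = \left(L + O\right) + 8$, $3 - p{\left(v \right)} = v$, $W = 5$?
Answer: $-1451 + i \sqrt{3595} \approx -1451.0 + 59.958 i$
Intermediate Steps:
$p{\left(v \right)} = 3 - v$
$R{\left(L,O \right)} = 8 + L + O$
$I{\left(y \right)} = 15 + \sqrt{5 - 16 y}$ ($I{\left(y \right)} = 8 + 7 + \sqrt{5 + \left(-4\right) 4 y} = 8 + 7 + \sqrt{5 - 16 y} = 15 + \sqrt{5 - 16 y}$)
$-1466 + I{\left(\left(7 + p{\left(-5 \right)}\right)^{2} \right)} = -1466 + \left(15 + \sqrt{5 - 16 \left(7 + \left(3 - -5\right)\right)^{2}}\right) = -1466 + \left(15 + \sqrt{5 - 16 \left(7 + \left(3 + 5\right)\right)^{2}}\right) = -1466 + \left(15 + \sqrt{5 - 16 \left(7 + 8\right)^{2}}\right) = -1466 + \left(15 + \sqrt{5 - 16 \cdot 15^{2}}\right) = -1466 + \left(15 + \sqrt{5 - 3600}\right) = -1466 + \left(15 + \sqrt{-3595}\right) = -1466 + \left(15 + i \sqrt{3595}\right) = -1451 + i \sqrt{3595}$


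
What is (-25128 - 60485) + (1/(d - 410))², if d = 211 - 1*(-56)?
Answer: -1750700236/20449 ≈ -85613.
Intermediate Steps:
d = 267 (d = 211 + 56 = 267)
(-25128 - 60485) + (1/(d - 410))² = (-25128 - 60485) + (1/(267 - 410))² = -85613 + (1/(-143))² = -85613 + (-1/143)² = -85613 + 1/20449 = -1750700236/20449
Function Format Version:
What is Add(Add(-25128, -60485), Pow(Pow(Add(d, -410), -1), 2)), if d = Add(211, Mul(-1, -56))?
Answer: Rational(-1750700236, 20449) ≈ -85613.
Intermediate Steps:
d = 267 (d = Add(211, 56) = 267)
Add(Add(-25128, -60485), Pow(Pow(Add(d, -410), -1), 2)) = Add(Add(-25128, -60485), Pow(Pow(Add(267, -410), -1), 2)) = Add(-85613, Pow(Pow(-143, -1), 2)) = Add(-85613, Pow(Rational(-1, 143), 2)) = Add(-85613, Rational(1, 20449)) = Rational(-1750700236, 20449)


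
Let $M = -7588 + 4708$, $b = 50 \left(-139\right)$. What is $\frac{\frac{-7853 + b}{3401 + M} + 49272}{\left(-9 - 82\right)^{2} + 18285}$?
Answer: $\frac{25655909}{13840886} \approx 1.8536$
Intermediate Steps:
$b = -6950$
$M = -2880$
$\frac{\frac{-7853 + b}{3401 + M} + 49272}{\left(-9 - 82\right)^{2} + 18285} = \frac{\frac{-7853 - 6950}{3401 - 2880} + 49272}{\left(-9 - 82\right)^{2} + 18285} = \frac{- \frac{14803}{521} + 49272}{\left(-91\right)^{2} + 18285} = \frac{\left(-14803\right) \frac{1}{521} + 49272}{8281 + 18285} = \frac{- \frac{14803}{521} + 49272}{26566} = \frac{25655909}{521} \cdot \frac{1}{26566} = \frac{25655909}{13840886}$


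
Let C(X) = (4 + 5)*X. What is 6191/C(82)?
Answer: 151/18 ≈ 8.3889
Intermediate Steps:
C(X) = 9*X
6191/C(82) = 6191/((9*82)) = 6191/738 = 6191*(1/738) = 151/18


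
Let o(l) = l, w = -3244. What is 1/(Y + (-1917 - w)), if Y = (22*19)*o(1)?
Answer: 1/1745 ≈ 0.00057307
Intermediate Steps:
Y = 418 (Y = (22*19)*1 = 418*1 = 418)
1/(Y + (-1917 - w)) = 1/(418 + (-1917 - 1*(-3244))) = 1/(418 + (-1917 + 3244)) = 1/(418 + 1327) = 1/1745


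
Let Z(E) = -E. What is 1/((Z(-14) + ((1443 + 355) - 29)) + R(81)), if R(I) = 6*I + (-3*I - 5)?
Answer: 1/2021 ≈ 0.00049480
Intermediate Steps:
R(I) = -5 + 3*I (R(I) = 6*I + (-5 - 3*I) = -5 + 3*I)
1/((Z(-14) + ((1443 + 355) - 29)) + R(81)) = 1/((-1*(-14) + ((1443 + 355) - 29)) + (-5 + 3*81)) = 1/((14 + (1798 - 29)) + (-5 + 243)) = 1/((14 + 1769) + 238) = 1/(1783 + 238) = 1/2021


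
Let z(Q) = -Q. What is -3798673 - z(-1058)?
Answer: -3799731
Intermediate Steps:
-3798673 - z(-1058) = -3798673 - (-1)*(-1058) = -3798673 - 1*1058 = -3798673 - 1058 = -3799731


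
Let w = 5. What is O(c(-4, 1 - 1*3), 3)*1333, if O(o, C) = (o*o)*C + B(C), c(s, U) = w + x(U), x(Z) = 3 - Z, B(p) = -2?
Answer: 397234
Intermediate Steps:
c(s, U) = 8 - U (c(s, U) = 5 + (3 - U) = 8 - U)
O(o, C) = -2 + C*o**2 (O(o, C) = (o*o)*C - 2 = o**2*C - 2 = C*o**2 - 2 = -2 + C*o**2)
O(c(-4, 1 - 1*3), 3)*1333 = (-2 + 3*(8 - (1 - 1*3))**2)*1333 = (-2 + 3*(8 - (1 - 3))**2)*1333 = (-2 + 3*(8 - 1*(-2))**2)*1333 = (-2 + 3*(8 + 2)**2)*1333 = (-2 + 3*10**2)*1333 = (-2 + 3*100)*1333 = (-2 + 300)*1333 = 298*1333 = 397234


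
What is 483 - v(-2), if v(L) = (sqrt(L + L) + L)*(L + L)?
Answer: 475 + 8*I ≈ 475.0 + 8.0*I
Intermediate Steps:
v(L) = 2*L*(L + sqrt(2)*sqrt(L)) (v(L) = (sqrt(2*L) + L)*(2*L) = (sqrt(2)*sqrt(L) + L)*(2*L) = (L + sqrt(2)*sqrt(L))*(2*L) = 2*L*(L + sqrt(2)*sqrt(L)))
483 - v(-2) = 483 - (2*(-2)**2 + 2*sqrt(2)*(-2)**(3/2)) = 483 - (2*4 + 2*sqrt(2)*(-2*I*sqrt(2))) = 483 - (8 - 8*I) = 483 + (-8 + 8*I) = 475 + 8*I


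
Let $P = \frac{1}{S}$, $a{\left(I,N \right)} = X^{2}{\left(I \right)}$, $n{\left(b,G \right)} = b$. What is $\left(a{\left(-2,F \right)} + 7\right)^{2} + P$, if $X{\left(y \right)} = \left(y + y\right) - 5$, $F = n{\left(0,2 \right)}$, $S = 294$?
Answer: $\frac{2276737}{294} \approx 7744.0$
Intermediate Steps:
$F = 0$
$X{\left(y \right)} = -5 + 2 y$ ($X{\left(y \right)} = 2 y - 5 = -5 + 2 y$)
$a{\left(I,N \right)} = \left(-5 + 2 I\right)^{2}$
$P = \frac{1}{294} \approx 0.0034014$
$\left(a{\left(-2,F \right)} + 7\right)^{2} + P = \left(\left(-5 + 2 \left(-2\right)\right)^{2} + 7\right)^{2} + \frac{1}{294} = \left(\left(-5 - 4\right)^{2} + 7\right)^{2} + \frac{1}{294} = \left(\left(-9\right)^{2} + 7\right)^{2} + \frac{1}{294} = \left(81 + 7\right)^{2} + \frac{1}{294} = 88^{2} + \frac{1}{294} = 7744 + \frac{1}{294} = \frac{2276737}{294}$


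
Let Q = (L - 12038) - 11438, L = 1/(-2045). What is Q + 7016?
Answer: -33660701/2045 ≈ -16460.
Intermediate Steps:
L = -1/2045 ≈ -0.00048900
Q = -48008421/2045 (Q = (-1/2045 - 12038) - 11438 = -24617711/2045 - 11438 = -48008421/2045 ≈ -23476.)
Q + 7016 = -48008421/2045 + 7016 = -33660701/2045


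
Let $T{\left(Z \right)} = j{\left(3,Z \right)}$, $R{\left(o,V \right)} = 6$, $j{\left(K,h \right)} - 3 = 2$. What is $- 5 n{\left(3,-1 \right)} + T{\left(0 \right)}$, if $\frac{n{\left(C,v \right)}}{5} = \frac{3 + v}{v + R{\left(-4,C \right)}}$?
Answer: $-5$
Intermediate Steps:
$j{\left(K,h \right)} = 5$ ($j{\left(K,h \right)} = 3 + 2 = 5$)
$n{\left(C,v \right)} = \frac{5 \left(3 + v\right)}{6 + v}$ ($n{\left(C,v \right)} = 5 \frac{3 + v}{v + 6} = 5 \frac{3 + v}{6 + v} = \frac{5 \left(3 + v\right)}{6 + v}$)
$T{\left(Z \right)} = 5$
$- 5 n{\left(3,-1 \right)} + T{\left(0 \right)} = - 5 \frac{5 \left(3 - 1\right)}{6 - 1} + 5 = - 5 \cdot 5 \cdot \frac{1}{5} \cdot 2 + 5 = \left(-5\right) 2 + 5 = -10 + 5 = -5$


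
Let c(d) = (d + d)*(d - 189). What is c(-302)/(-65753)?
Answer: -296564/65753 ≈ -4.5103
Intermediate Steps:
c(d) = 2*d*(-189 + d) (c(d) = (2*d)*(-189 + d) = 2*d*(-189 + d))
c(-302)/(-65753) = (2*(-302)*(-189 - 302))/(-65753) = (2*(-302)*(-491))*(-1/65753) = 296564*(-1/65753) = -296564/65753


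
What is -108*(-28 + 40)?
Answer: -1296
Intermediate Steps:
-108*(-28 + 40) = -108*12 = -1296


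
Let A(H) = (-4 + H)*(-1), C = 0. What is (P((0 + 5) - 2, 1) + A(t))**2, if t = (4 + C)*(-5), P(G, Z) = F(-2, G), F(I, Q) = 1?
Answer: 625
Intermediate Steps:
P(G, Z) = 1
t = -20 (t = (4 + 0)*(-5) = 4*(-5) = -20)
A(H) = 4 - H
(P((0 + 5) - 2, 1) + A(t))**2 = (1 + (4 - 1*(-20)))**2 = (1 + (4 + 20))**2 = (1 + 24)**2 = 25**2 = 625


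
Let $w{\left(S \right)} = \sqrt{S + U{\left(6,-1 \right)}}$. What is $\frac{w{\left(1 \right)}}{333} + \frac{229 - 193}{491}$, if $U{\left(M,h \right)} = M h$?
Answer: $\frac{36}{491} + \frac{i \sqrt{5}}{333} \approx 0.07332 + 0.0067149 i$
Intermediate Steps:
$w{\left(S \right)} = \sqrt{-6 + S}$ ($w{\left(S \right)} = \sqrt{S + 6 \left(-1\right)} = \sqrt{S - 6} = \sqrt{-6 + S}$)
$\frac{w{\left(1 \right)}}{333} + \frac{229 - 193}{491} = \frac{\sqrt{-6 + 1}}{333} + \frac{229 - 193}{491} = \sqrt{-5} \cdot \frac{1}{333} + 36 \cdot \frac{1}{491} = i \sqrt{5} \cdot \frac{1}{333} + \frac{36}{491} = \frac{i \sqrt{5}}{333} + \frac{36}{491} = \frac{36}{491} + \frac{i \sqrt{5}}{333}$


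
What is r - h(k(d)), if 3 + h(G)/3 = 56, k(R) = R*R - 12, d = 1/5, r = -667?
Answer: -826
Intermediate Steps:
d = ⅕ ≈ 0.20000
k(R) = -12 + R² (k(R) = R² - 12 = -12 + R²)
h(G) = 159 (h(G) = -9 + 3*56 = -9 + 168 = 159)
r - h(k(d)) = -667 - 1*159 = -667 - 159 = -826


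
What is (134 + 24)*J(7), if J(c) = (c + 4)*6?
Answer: 10428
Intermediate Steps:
J(c) = 24 + 6*c (J(c) = (4 + c)*6 = 24 + 6*c)
(134 + 24)*J(7) = (134 + 24)*(24 + 6*7) = 158*(24 + 42) = 158*66 = 10428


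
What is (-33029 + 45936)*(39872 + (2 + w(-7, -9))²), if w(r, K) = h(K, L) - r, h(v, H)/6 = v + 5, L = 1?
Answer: 517531979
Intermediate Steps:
h(v, H) = 30 + 6*v (h(v, H) = 6*(v + 5) = 6*(5 + v) = 30 + 6*v)
w(r, K) = 30 - r + 6*K (w(r, K) = (30 + 6*K) - r = 30 - r + 6*K)
(-33029 + 45936)*(39872 + (2 + w(-7, -9))²) = (-33029 + 45936)*(39872 + (2 + (30 - 1*(-7) + 6*(-9)))²) = 12907*(39872 + (2 + (30 + 7 - 54))²) = 12907*(39872 + (2 - 17)²) = 12907*(39872 + (-15)²) = 12907*(39872 + 225) = 12907*40097 = 517531979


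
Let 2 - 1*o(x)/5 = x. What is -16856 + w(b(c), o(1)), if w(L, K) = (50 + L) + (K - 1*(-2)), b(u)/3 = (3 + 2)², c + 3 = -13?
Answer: -16724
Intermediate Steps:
c = -16 (c = -3 - 13 = -16)
o(x) = 10 - 5*x
b(u) = 75 (b(u) = 3*(3 + 2)² = 3*5² = 3*25 = 75)
w(L, K) = 52 + K + L (w(L, K) = (50 + L) + (K + 2) = (50 + L) + (2 + K) = 52 + K + L)
-16856 + w(b(c), o(1)) = -16856 + (52 + (10 - 5*1) + 75) = -16856 + (52 + (10 - 5) + 75) = -16856 + (52 + 5 + 75) = -16856 + 132 = -16724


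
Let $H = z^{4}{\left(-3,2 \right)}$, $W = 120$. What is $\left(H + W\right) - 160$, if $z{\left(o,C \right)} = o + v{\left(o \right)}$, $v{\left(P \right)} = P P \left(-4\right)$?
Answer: $2313401$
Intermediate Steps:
$v{\left(P \right)} = - 4 P^{2}$ ($v{\left(P \right)} = P^{2} \left(-4\right) = - 4 P^{2}$)
$z{\left(o,C \right)} = o - 4 o^{2}$
$H = 2313441$ ($H = \left(- 3 \left(1 - -12\right)\right)^{4} = \left(- 3 \left(1 + 12\right)\right)^{4} = \left(\left(-3\right) 13\right)^{4} = \left(-39\right)^{4} = 2313441$)
$\left(H + W\right) - 160 = \left(2313441 + 120\right) - 160 = 2313561 - 160 = 2313401$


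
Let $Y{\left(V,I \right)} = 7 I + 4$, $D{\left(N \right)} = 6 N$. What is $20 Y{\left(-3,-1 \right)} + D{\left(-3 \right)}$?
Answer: $-78$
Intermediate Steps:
$Y{\left(V,I \right)} = 4 + 7 I$
$20 Y{\left(-3,-1 \right)} + D{\left(-3 \right)} = 20 \left(4 + 7 \left(-1\right)\right) + 6 \left(-3\right) = 20 \left(4 - 7\right) - 18 = 20 \left(-3\right) - 18 = -60 - 18 = -78$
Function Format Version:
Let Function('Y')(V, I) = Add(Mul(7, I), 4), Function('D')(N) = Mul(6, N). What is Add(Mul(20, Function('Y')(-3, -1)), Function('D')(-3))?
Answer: -78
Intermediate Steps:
Function('Y')(V, I) = Add(4, Mul(7, I))
Add(Mul(20, Function('Y')(-3, -1)), Function('D')(-3)) = Add(Mul(20, Add(4, Mul(7, -1))), Mul(6, -3)) = Add(Mul(20, Add(4, -7)), -18) = Add(Mul(20, -3), -18) = Add(-60, -18) = -78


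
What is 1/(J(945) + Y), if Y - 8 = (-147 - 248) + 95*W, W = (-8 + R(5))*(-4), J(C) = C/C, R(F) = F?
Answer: 1/754 ≈ 0.0013263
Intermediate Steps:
J(C) = 1
W = 12 (W = (-8 + 5)*(-4) = -3*(-4) = 12)
Y = 753 (Y = 8 + ((-147 - 248) + 95*12) = 8 + (-395 + 1140) = 8 + 745 = 753)
1/(J(945) + Y) = 1/(1 + 753) = 1/754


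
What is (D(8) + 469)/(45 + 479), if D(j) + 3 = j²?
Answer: 265/262 ≈ 1.0114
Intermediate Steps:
D(j) = -3 + j²
(D(8) + 469)/(45 + 479) = ((-3 + 8²) + 469)/(45 + 479) = ((-3 + 64) + 469)/524 = (61 + 469)*(1/524) = 530*(1/524) = 265/262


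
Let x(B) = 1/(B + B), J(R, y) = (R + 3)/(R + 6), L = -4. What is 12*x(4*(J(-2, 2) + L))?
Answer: -2/5 ≈ -0.40000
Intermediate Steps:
J(R, y) = (3 + R)/(6 + R)
x(B) = 1/(2*B)
12*x(4*(J(-2, 2) + L)) = 12*(1/(2*((4*((3 - 2)/(6 - 2) - 4))))) = 12*(1/(2*((4*(1/4 - 4))))) = 12*(1/(2*((4*(-15/4))))) = 12*((1/2)/(-15)) = 12*((1/2)*(-1/15)) = 12*(-1/30) = -2/5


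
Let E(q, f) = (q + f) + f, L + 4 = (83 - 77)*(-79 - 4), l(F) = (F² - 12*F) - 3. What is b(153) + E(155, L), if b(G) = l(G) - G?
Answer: 20568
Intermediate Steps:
l(F) = -3 + F² - 12*F
b(G) = -3 + G² - 13*G (b(G) = (-3 + G² - 12*G) - G = -3 + G² - 13*G)
L = -502 (L = -4 + (83 - 77)*(-79 - 4) = -4 + 6*(-83) = -4 - 498 = -502)
E(q, f) = q + 2*f (E(q, f) = (f + q) + f = q + 2*f)
b(153) + E(155, L) = (-3 + 153² - 13*153) + (155 + 2*(-502)) = (-3 + 23409 - 1989) + (155 - 1004) = 21417 - 849 = 20568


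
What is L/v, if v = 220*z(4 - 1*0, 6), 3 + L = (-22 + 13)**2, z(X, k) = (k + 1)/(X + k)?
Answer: 39/77 ≈ 0.50649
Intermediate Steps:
z(X, k) = (1 + k)/(X + k)
L = 78 (L = -3 + (-22 + 13)**2 = -3 + (-9)**2 = -3 + 81 = 78)
v = 154 (v = 220*((1 + 6)/((4 - 1*0) + 6)) = 220*(7/((4 + 0) + 6)) = 220*(7/(4 + 6)) = 220*(7/10) = 154)
L/v = 78/154 = 78*(1/154) = 39/77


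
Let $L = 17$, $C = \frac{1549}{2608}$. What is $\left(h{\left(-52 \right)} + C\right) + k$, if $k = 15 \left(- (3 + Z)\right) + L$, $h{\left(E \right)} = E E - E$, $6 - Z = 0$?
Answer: $\frac{6881453}{2608} \approx 2638.6$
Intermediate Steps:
$Z = 6$ ($Z = 6 - 0 = 6 + 0 = 6$)
$C = \frac{1549}{2608}$ ($C = 1549 \cdot \frac{1}{2608} = \frac{1549}{2608} \approx 0.59394$)
$h{\left(E \right)} = E^{2} - E$
$k = -118$ ($k = 15 \left(- (3 + 6)\right) + 17 = 15 \left(\left(-1\right) 9\right) + 17 = 15 \left(-9\right) + 17 = -135 + 17 = -118$)
$\left(h{\left(-52 \right)} + C\right) + k = \left(- 52 \left(-1 - 52\right) + \frac{1549}{2608}\right) - 118 = \left(\left(-52\right) \left(-53\right) + \frac{1549}{2608}\right) - 118 = \left(2756 + \frac{1549}{2608}\right) - 118 = \frac{7189197}{2608} - 118 = \frac{6881453}{2608}$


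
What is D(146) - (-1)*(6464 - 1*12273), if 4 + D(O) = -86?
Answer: -5899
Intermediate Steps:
D(O) = -90 (D(O) = -4 - 86 = -90)
D(146) - (-1)*(6464 - 1*12273) = -90 - (-1)*(6464 - 1*12273) = -90 - (-1)*(6464 - 12273) = -90 - (-1)*(-5809) = -90 - 1*5809 = -90 - 5809 = -5899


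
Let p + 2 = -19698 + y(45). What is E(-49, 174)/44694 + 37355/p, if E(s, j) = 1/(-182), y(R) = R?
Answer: -60771418999/31975964748 ≈ -1.9005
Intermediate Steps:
E(s, j) = -1/182
p = -19655 (p = -2 + (-19698 + 45) = -2 - 19653 = -19655)
E(-49, 174)/44694 + 37355/p = -1/182/44694 + 37355/(-19655) = -1/182*1/44694 + 37355*(-1/19655) = -1/8134308 - 7471/3931 = -60771418999/31975964748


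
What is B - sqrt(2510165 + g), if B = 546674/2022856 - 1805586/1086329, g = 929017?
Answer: -1529286326935/1098743567812 - sqrt(3439182) ≈ -1855.9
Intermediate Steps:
B = -1529286326935/1098743567812 (B = 546674*(1/2022856) - 1805586*1/1086329 = 273337/1011428 - 1805586/1086329 = -1529286326935/1098743567812 ≈ -1.3918)
B - sqrt(2510165 + g) = -1529286326935/1098743567812 - sqrt(2510165 + 929017) = -1529286326935/1098743567812 - sqrt(3439182)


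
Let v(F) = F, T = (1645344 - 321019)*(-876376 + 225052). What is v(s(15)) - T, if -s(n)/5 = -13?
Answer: 862564656365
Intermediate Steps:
T = -862564656300 (T = 1324325*(-651324) = -862564656300)
s(n) = 65 (s(n) = -5*(-13) = 65)
v(s(15)) - T = 65 - 1*(-862564656300) = 65 + 862564656300 = 862564656365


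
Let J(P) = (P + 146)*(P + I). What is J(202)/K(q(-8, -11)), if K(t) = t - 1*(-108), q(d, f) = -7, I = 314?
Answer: 179568/101 ≈ 1777.9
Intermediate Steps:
J(P) = (146 + P)*(314 + P) (J(P) = (P + 146)*(P + 314) = (146 + P)*(314 + P))
K(t) = 108 + t (K(t) = t + 108 = 108 + t)
J(202)/K(q(-8, -11)) = (45844 + 202**2 + 460*202)/(108 - 7) = (45844 + 40804 + 92920)/101 = 179568*(1/101) = 179568/101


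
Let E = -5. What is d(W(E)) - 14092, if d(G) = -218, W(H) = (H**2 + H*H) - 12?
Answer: -14310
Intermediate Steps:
W(H) = -12 + 2*H**2 (W(H) = (H**2 + H**2) - 12 = 2*H**2 - 12 = -12 + 2*H**2)
d(W(E)) - 14092 = -218 - 14092 = -14310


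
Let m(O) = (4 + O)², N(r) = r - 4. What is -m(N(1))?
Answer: -1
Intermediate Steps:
N(r) = -4 + r
-m(N(1)) = -(4 + (-4 + 1))² = -(4 - 3)² = -1*1² = -1*1 = -1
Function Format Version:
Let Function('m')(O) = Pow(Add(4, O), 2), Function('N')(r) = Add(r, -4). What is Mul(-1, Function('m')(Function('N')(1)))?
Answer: -1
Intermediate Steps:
Function('N')(r) = Add(-4, r)
Mul(-1, Function('m')(Function('N')(1))) = Mul(-1, Pow(Add(4, Add(-4, 1)), 2)) = Mul(-1, Pow(Add(4, -3), 2)) = Mul(-1, Pow(1, 2)) = Mul(-1, 1) = -1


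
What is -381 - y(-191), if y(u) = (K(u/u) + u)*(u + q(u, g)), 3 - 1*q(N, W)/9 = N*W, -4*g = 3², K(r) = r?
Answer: -1532827/2 ≈ -7.6641e+5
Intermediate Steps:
g = -9/4 (g = -¼*3² = -¼*9 = -9/4 ≈ -2.2500)
q(N, W) = 27 - 9*N*W
y(u) = (1 + u)*(27 + 85*u/4) (y(u) = (u/u + u)*(u + (27 - 9*u*(-9/4))) = (1 + u)*(u + (27 + 81*u/4)) = (1 + u)*(27 + 85*u/4))
-381 - y(-191) = -381 - (27 + (85/4)*(-191)² + (193/4)*(-191)) = -381 - (27 + (85/4)*36481 - 36863/4) = -381 - (27 + 3100885/4 - 36863/4) = -381 - 1*1532065/2 = -381 - 1532065/2 = -1532827/2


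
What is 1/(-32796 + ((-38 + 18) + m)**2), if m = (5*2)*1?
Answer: -1/32696 ≈ -3.0585e-5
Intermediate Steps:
m = 10 (m = 10*1 = 10)
1/(-32796 + ((-38 + 18) + m)**2) = 1/(-32796 + ((-38 + 18) + 10)**2) = 1/(-32796 + (-20 + 10)**2) = 1/(-32796 + (-10)**2) = 1/(-32796 + 100) = 1/(-32696) = -1/32696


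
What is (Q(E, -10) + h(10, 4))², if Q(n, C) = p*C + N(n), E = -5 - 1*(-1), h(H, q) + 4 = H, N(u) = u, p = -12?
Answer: 14884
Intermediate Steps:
h(H, q) = -4 + H
E = -4 (E = -5 + 1 = -4)
Q(n, C) = n - 12*C (Q(n, C) = -12*C + n = n - 12*C)
(Q(E, -10) + h(10, 4))² = ((-4 - 12*(-10)) + (-4 + 10))² = ((-4 + 120) + 6)² = (116 + 6)² = 122² = 14884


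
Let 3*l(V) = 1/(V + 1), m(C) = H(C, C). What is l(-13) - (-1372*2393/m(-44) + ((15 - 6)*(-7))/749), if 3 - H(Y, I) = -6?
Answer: 1405208105/3852 ≈ 3.6480e+5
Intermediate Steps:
H(Y, I) = 9 (H(Y, I) = 3 - 1*(-6) = 3 + 6 = 9)
m(C) = 9
l(V) = 1/(3*(1 + V)) (l(V) = 1/(3*(V + 1)) = 1/(3*(1 + V)))
l(-13) - (-1372*2393/m(-44) + ((15 - 6)*(-7))/749) = 1/(3*(1 - 13)) - (-1372/(9/2393) + ((15 - 6)*(-7))/749) = (⅓)/(-12) - (-1372/(9*(1/2393)) + (9*(-7))*(1/749)) = (⅓)*(-1/12) - (-1372/9/2393 - 63*1/749) = -1/36 - (-1372*2393/9 - 9/107) = -1/36 - (-3283196/9 - 9/107) = -1/36 - 1*(-351302053/963) = -1/36 + 351302053/963 = 1405208105/3852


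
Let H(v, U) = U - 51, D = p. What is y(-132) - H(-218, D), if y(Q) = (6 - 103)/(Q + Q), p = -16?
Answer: 17785/264 ≈ 67.367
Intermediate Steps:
D = -16
y(Q) = -97/(2*Q) (y(Q) = -97*1/(2*Q) = -97/(2*Q))
H(v, U) = -51 + U
y(-132) - H(-218, D) = -97/2/(-132) - (-51 - 16) = -97/2*(-1/132) - 1*(-67) = 97/264 + 67 = 17785/264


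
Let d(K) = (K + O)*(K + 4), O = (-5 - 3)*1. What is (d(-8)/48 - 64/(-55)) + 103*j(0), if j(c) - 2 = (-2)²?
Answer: 102382/165 ≈ 620.50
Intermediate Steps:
O = -8 (O = -8*1 = -8)
d(K) = (-8 + K)*(4 + K) (d(K) = (K - 8)*(K + 4) = (-8 + K)*(4 + K))
j(c) = 6 (j(c) = 2 + (-2)² = 2 + 4 = 6)
(d(-8)/48 - 64/(-55)) + 103*j(0) = ((-32 + (-8)² - 4*(-8))/48 - 64/(-55)) + 103*6 = ((-32 + 64 + 32)*(1/48) - 64*(-1/55)) + 618 = (64*(1/48) + 64/55) + 618 = (4/3 + 64/55) + 618 = 412/165 + 618 = 102382/165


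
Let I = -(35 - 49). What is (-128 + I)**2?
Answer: 12996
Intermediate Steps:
I = 14 (I = -1*(-14) = 14)
(-128 + I)**2 = (-128 + 14)**2 = (-114)**2 = 12996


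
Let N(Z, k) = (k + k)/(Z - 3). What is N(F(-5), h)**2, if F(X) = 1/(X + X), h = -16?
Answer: 102400/961 ≈ 106.56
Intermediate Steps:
F(X) = 1/(2*X)
N(Z, k) = 2*k/(-3 + Z) (N(Z, k) = (2*k)/(-3 + Z) = 2*k/(-3 + Z))
N(F(-5), h)**2 = (2*(-16)/(-3 + (1/2)/(-5)))**2 = (2*(-16)/(-3 + (1/2)*(-1/5)))**2 = (2*(-16)/(-3 - 1/10))**2 = (2*(-16)/(-31/10))**2 = (2*(-16)*(-10/31))**2 = (320/31)**2 = 102400/961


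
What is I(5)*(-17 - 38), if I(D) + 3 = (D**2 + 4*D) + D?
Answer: -2585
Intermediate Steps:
I(D) = -3 + D**2 + 5*D (I(D) = -3 + ((D**2 + 4*D) + D) = -3 + (D**2 + 5*D) = -3 + D**2 + 5*D)
I(5)*(-17 - 38) = (-3 + 5**2 + 5*5)*(-17 - 38) = (-3 + 25 + 25)*(-55) = 47*(-55) = -2585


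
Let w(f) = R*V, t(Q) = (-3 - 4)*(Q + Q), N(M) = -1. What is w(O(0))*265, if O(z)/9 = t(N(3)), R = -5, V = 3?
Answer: -3975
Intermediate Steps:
t(Q) = -14*Q
O(z) = 126 (O(z) = 9*(-14*(-1)) = 9*14 = 126)
w(f) = -15 (w(f) = -5*3 = -15)
w(O(0))*265 = -15*265 = -3975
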